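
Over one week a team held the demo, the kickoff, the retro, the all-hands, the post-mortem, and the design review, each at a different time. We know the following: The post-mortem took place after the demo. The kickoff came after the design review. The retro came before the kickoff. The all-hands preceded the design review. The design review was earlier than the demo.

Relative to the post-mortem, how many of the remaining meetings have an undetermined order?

Forced before the post-mortem: the all-hands, the demo, and the design review.
That leaves the kickoff and the retro with no forced order relative to the post-mortem — 2.

2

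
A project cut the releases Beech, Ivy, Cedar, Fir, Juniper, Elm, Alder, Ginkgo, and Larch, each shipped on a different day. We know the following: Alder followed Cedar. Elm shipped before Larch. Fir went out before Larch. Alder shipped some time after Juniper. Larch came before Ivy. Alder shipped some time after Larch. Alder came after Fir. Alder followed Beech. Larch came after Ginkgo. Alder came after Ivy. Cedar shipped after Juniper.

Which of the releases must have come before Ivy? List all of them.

Elm, Fir, Ginkgo, Larch

Directly stated before Ivy: Larch.
Elm reaches Ivy via Elm → Larch → Ivy.
Fir reaches Ivy via Fir → Larch → Ivy.
Ginkgo reaches Ivy via Ginkgo → Larch → Ivy.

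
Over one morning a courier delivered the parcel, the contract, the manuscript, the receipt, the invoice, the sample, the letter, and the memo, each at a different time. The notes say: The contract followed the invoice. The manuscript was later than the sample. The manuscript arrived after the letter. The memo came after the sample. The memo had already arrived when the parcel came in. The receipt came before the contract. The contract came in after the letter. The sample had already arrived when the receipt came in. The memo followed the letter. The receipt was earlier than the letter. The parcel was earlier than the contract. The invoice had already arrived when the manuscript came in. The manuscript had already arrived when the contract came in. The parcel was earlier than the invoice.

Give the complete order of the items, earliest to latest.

The constraints fix every adjacent pair, so only one ordering works:
the sample → the receipt → the letter → the memo → the parcel → the invoice → the manuscript → the contract.

the sample, the receipt, the letter, the memo, the parcel, the invoice, the manuscript, the contract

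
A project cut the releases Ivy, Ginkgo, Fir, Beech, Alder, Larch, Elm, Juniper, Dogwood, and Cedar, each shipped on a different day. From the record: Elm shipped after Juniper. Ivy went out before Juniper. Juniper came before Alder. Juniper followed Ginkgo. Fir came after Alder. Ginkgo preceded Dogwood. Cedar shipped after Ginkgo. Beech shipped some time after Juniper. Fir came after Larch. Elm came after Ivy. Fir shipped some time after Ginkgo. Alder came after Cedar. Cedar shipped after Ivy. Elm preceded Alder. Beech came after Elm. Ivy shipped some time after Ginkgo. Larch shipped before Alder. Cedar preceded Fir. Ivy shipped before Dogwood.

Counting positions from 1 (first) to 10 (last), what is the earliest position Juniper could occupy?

3

Ginkgo and Ivy must both come before Juniper — 2 forced predecessors.
Nothing else is forced ahead of Juniper, so its earliest slot is position 2 + 1 = 3.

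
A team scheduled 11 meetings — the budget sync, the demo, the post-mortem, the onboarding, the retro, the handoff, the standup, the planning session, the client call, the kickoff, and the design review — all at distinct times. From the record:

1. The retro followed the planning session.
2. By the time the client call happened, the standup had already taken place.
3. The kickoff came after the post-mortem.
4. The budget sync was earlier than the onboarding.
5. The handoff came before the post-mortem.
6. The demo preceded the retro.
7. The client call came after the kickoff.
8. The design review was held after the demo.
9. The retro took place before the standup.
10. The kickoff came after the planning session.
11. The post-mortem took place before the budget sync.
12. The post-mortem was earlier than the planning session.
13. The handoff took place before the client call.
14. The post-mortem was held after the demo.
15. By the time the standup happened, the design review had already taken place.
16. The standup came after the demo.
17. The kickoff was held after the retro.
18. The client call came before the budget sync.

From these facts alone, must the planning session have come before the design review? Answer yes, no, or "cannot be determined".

No chain of stated constraints runs from the planning session to the design review, and none runs from the design review to the planning session either.
So the relative order of the planning session and the design review is not fixed by the given facts.

cannot be determined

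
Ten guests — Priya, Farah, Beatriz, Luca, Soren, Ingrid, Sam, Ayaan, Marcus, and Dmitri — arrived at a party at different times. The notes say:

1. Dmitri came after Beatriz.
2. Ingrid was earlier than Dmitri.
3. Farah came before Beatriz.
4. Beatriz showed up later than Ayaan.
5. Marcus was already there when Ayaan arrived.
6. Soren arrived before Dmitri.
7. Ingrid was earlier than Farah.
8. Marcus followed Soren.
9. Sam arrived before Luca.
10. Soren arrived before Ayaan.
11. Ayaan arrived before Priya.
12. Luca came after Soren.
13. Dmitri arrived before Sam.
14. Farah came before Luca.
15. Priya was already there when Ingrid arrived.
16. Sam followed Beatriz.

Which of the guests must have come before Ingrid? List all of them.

Ayaan, Marcus, Priya, Soren

Directly stated before Ingrid: Priya.
Ayaan reaches Ingrid via Ayaan → Priya → Ingrid.
Marcus reaches Ingrid via Marcus → Ayaan → Priya → Ingrid.
Soren reaches Ingrid via Soren → Ayaan → Priya → Ingrid.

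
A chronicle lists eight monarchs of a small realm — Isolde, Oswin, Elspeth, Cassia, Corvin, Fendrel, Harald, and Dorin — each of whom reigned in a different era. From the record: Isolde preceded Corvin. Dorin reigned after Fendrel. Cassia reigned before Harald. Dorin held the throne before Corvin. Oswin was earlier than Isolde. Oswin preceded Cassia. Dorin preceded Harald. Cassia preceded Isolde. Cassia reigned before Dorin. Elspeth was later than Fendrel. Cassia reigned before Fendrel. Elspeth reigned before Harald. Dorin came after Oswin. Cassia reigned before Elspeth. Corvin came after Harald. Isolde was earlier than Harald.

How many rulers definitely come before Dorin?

Directly stated before Dorin: Cassia, Fendrel, and Oswin.
That's Cassia, Fendrel, and Oswin — 3 in all.

3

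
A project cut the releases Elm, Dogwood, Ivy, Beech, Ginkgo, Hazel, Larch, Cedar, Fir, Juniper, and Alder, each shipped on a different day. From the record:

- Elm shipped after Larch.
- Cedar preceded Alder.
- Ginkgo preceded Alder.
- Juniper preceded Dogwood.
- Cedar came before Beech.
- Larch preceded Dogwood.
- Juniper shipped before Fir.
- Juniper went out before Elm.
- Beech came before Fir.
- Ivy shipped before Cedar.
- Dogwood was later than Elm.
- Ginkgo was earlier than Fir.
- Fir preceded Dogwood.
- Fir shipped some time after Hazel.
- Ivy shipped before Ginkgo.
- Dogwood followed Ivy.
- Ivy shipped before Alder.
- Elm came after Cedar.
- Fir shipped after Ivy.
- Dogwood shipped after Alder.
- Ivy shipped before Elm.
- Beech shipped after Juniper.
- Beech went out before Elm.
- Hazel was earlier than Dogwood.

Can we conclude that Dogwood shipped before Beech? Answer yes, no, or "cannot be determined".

no

Tracing the constraints gives Beech → Elm → Dogwood, so Beech must come before Dogwood.
That means Dogwood cannot be before Beech.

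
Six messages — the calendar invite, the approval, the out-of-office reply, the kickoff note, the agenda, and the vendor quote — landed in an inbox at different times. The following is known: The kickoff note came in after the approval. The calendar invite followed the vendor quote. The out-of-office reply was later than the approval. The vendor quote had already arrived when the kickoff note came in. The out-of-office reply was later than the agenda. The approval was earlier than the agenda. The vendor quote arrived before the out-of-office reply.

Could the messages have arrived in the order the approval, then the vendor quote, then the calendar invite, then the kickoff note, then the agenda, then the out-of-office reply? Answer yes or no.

Check each stated constraint against the proposed order — e.g. the vendor quote is ahead of the out-of-office reply; the approval is ahead of the out-of-office reply. Every pair is in the required order; nothing is violated.

yes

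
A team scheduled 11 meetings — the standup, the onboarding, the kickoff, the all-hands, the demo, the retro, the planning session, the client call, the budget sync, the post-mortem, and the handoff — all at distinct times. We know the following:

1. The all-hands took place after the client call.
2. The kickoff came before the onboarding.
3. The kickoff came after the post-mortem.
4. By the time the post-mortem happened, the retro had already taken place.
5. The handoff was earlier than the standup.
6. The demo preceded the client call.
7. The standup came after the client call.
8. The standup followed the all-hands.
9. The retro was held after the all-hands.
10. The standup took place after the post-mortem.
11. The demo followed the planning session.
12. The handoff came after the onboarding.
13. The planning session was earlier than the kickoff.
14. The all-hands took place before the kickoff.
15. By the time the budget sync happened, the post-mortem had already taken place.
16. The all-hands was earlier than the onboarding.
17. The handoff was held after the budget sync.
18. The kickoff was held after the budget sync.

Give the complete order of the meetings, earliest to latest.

the planning session, the demo, the client call, the all-hands, the retro, the post-mortem, the budget sync, the kickoff, the onboarding, the handoff, the standup

The constraints fix every adjacent pair, so only one ordering works:
the planning session → the demo → the client call → the all-hands → the retro → the post-mortem → the budget sync → the kickoff → the onboarding → the handoff → the standup.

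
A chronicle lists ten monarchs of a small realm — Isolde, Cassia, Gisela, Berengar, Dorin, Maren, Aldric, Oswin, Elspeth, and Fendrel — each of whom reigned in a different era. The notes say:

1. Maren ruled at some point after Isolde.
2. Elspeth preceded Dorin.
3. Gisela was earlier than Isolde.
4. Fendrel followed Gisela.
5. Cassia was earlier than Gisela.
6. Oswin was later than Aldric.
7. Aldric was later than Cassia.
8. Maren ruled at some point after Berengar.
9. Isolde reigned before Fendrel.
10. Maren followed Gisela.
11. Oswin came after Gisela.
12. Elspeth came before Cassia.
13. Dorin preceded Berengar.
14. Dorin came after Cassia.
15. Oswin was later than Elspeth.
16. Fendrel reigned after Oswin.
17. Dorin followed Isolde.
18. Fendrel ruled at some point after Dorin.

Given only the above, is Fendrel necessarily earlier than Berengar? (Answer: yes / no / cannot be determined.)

cannot be determined

No chain of stated constraints runs from Fendrel to Berengar, and none runs from Berengar to Fendrel either.
So the relative order of Fendrel and Berengar is not fixed by the given facts.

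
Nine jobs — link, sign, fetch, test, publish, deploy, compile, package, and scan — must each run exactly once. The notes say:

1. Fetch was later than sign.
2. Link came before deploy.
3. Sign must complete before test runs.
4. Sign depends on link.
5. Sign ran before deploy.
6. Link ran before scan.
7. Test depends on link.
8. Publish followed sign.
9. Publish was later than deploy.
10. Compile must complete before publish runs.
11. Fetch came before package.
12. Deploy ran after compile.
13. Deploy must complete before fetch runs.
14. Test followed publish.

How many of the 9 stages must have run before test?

5

Directly stated before test: link, publish, and sign.
Compile reaches test via compile → publish → test.
Deploy reaches test via deploy → publish → test.
That's compile, deploy, link, publish, and sign — 5 in all.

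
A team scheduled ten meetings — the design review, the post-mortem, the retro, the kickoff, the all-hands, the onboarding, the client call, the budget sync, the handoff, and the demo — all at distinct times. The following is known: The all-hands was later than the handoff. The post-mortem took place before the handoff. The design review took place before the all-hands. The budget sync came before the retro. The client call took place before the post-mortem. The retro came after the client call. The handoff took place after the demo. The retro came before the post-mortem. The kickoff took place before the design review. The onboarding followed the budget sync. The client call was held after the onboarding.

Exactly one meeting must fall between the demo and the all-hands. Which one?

Tracing the constraints gives the demo → the handoff → the all-hands, so the handoff sits after the demo and before the all-hands.
No other meeting is forced both after the demo and before the all-hands.

the handoff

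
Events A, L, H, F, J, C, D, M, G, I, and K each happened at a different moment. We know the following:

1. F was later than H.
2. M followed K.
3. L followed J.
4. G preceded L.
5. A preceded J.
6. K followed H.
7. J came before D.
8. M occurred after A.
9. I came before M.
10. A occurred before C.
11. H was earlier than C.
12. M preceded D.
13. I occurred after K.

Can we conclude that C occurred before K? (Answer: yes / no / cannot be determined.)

No chain of stated constraints runs from C to K, and none runs from K to C either.
So the relative order of C and K is not fixed by the given facts.

cannot be determined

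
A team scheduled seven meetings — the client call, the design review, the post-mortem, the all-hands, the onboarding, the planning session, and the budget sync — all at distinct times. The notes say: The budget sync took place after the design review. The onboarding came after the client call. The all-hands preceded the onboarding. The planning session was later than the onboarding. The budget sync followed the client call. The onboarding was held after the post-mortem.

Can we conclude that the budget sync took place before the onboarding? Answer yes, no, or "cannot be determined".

No chain of stated constraints runs from the budget sync to the onboarding, and none runs from the onboarding to the budget sync either.
So the relative order of the budget sync and the onboarding is not fixed by the given facts.

cannot be determined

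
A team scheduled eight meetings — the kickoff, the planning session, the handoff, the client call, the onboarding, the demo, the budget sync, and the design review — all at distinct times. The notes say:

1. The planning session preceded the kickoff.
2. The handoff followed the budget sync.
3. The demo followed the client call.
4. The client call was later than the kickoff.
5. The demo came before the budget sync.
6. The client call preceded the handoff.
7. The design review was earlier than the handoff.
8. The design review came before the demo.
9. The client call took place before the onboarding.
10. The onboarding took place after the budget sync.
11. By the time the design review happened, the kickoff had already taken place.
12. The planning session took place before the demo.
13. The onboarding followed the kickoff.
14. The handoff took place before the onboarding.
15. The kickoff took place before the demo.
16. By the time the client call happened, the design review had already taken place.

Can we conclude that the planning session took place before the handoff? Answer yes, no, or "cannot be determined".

Chain the constraints: the planning session → the demo → the budget sync → the handoff. Each link is directly stated, so the planning session comes before the handoff.

yes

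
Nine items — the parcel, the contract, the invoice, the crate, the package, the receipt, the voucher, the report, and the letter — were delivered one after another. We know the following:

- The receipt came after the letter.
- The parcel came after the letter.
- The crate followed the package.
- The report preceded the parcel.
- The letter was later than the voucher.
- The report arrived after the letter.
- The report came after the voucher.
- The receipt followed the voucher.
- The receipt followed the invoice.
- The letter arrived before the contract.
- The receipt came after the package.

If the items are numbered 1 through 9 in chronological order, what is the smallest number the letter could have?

The voucher must come before the letter — 1 forced predecessor.
Nothing else is forced ahead of the letter, so its earliest slot is position 1 + 1 = 2.

2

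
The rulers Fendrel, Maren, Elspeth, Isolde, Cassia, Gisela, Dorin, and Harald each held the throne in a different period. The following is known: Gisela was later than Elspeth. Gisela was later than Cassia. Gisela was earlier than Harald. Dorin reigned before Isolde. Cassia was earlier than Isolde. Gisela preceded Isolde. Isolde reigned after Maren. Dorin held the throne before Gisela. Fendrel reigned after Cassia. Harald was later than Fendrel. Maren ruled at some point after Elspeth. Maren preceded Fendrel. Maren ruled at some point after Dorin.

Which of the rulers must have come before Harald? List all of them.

Cassia, Dorin, Elspeth, Fendrel, Gisela, Maren

Directly stated before Harald: Fendrel and Gisela.
Cassia reaches Harald via Cassia → Fendrel → Harald.
Dorin reaches Harald via Dorin → Gisela → Harald.
Elspeth reaches Harald via Elspeth → Gisela → Harald.
Likewise Maren reaches Harald by chaining the stated constraints.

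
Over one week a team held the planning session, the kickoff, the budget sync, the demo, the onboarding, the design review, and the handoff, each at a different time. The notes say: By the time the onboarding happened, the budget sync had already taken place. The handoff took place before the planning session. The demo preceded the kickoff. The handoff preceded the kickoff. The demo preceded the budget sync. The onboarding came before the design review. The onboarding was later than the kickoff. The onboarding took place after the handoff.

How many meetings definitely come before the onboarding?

Directly stated before the onboarding: the budget sync, the handoff, and the kickoff.
The demo reaches the onboarding via the demo → the budget sync → the onboarding.
No chain forces the planning session (or any of the others) ahead of the onboarding.
That's the budget sync, the demo, the handoff, and the kickoff — 4 in all.

4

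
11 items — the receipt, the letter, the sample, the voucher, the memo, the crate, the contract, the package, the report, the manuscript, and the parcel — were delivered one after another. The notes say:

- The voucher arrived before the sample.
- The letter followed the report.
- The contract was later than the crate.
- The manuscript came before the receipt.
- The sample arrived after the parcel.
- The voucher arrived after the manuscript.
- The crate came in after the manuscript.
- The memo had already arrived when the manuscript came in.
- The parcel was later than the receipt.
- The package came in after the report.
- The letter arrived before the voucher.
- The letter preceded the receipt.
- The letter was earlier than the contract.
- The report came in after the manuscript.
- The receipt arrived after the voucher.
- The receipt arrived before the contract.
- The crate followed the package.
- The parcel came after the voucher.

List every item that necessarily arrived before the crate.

the manuscript, the memo, the package, the report

Directly stated before the crate: the manuscript and the package.
The memo reaches the crate via the memo → the manuscript → the crate.
The report reaches the crate via the report → the package → the crate.
No chain forces the letter (or any of the others) ahead of the crate.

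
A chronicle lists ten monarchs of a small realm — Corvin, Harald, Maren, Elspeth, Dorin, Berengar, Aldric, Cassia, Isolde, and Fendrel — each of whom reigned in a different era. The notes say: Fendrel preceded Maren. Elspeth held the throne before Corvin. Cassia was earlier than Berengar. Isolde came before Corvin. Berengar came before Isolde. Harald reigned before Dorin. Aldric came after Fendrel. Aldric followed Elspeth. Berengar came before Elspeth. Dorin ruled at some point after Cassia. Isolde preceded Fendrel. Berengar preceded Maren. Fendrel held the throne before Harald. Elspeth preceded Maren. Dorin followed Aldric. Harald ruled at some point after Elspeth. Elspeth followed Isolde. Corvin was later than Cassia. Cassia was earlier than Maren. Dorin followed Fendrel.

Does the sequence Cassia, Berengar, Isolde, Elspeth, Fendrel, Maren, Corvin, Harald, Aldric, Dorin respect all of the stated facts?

yes

Check each stated constraint against the proposed order — e.g. Cassia is ahead of Corvin; Cassia is ahead of Dorin. Every pair is in the required order; nothing is violated.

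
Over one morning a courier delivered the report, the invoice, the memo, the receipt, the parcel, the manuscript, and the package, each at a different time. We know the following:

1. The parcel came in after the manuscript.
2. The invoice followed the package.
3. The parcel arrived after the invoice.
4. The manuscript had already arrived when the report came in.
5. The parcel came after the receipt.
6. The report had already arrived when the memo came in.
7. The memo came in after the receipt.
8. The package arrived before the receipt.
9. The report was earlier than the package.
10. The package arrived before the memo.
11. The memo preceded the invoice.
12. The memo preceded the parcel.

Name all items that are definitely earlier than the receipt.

Directly stated before the receipt: the package.
The manuscript reaches the receipt via the manuscript → the report → the package → the receipt.
The report reaches the receipt via the report → the package → the receipt.
No chain forces the invoice (or any of the others) ahead of the receipt.

the manuscript, the package, the report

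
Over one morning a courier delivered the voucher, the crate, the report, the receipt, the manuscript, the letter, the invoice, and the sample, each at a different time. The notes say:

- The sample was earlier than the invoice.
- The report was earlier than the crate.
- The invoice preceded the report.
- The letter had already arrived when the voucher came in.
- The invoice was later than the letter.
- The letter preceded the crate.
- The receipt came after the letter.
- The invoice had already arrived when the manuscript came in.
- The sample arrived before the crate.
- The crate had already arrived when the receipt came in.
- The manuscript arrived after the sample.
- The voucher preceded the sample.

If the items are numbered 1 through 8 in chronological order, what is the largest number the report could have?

6

The report must come before the crate and the receipt — 2 items forced after it.
Everything else can be placed before the report in some valid order, so the report can sit as late as position 8 − 2 = 6.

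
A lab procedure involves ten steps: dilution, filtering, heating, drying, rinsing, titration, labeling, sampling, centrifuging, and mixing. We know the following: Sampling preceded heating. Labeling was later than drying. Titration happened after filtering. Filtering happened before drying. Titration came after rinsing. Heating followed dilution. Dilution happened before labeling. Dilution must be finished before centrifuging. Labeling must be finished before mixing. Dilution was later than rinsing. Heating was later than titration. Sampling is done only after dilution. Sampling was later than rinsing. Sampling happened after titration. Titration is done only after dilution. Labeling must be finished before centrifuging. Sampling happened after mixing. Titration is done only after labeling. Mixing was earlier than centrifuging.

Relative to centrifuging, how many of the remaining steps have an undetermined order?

Forced before centrifuging: dilution, drying, filtering, labeling, mixing, and rinsing.
That leaves heating, sampling, and titration with no forced order relative to centrifuging — 3.

3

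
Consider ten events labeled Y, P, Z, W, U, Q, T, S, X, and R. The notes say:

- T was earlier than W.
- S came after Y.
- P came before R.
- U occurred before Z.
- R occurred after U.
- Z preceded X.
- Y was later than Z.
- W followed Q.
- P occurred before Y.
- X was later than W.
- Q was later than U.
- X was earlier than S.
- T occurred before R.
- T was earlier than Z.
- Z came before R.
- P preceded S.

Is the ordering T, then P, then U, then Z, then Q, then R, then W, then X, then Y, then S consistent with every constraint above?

yes

Check each stated constraint against the proposed order — e.g. P is ahead of Y; P is ahead of S. Every pair is in the required order; nothing is violated.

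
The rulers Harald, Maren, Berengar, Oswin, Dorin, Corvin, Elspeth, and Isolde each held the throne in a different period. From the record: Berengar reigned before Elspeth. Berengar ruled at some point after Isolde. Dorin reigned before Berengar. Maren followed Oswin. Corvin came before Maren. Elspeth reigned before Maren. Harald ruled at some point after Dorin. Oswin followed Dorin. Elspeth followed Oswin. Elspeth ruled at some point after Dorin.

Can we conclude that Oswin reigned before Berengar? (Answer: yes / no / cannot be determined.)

cannot be determined

No chain of stated constraints runs from Oswin to Berengar, and none runs from Berengar to Oswin either.
So the relative order of Oswin and Berengar is not fixed by the given facts.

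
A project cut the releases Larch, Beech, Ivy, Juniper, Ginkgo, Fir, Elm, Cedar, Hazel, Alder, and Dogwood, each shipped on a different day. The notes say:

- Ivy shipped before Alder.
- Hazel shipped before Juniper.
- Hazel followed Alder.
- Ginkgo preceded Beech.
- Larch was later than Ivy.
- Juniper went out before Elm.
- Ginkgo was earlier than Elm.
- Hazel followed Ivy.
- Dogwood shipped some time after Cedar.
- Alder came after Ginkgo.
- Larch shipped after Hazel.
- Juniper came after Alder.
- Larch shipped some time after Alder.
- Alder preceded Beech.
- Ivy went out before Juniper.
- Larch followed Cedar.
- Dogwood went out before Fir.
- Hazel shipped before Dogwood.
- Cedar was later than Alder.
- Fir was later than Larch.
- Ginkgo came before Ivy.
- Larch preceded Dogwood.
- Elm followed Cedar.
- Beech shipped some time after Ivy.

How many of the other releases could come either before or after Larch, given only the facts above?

Forced before Larch: Alder, Cedar, Ginkgo, Hazel, and Ivy; forced after Larch: Dogwood and Fir.
That leaves Beech, Elm, and Juniper with no forced order relative to Larch — 3.

3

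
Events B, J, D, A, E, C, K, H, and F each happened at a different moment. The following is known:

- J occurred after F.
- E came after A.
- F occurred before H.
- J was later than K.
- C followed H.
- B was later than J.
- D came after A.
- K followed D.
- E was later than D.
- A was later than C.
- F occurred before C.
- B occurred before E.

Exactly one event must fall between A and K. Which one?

D

Tracing the constraints gives A → D → K, so D sits after A and before K.
No other event is forced both after A and before K.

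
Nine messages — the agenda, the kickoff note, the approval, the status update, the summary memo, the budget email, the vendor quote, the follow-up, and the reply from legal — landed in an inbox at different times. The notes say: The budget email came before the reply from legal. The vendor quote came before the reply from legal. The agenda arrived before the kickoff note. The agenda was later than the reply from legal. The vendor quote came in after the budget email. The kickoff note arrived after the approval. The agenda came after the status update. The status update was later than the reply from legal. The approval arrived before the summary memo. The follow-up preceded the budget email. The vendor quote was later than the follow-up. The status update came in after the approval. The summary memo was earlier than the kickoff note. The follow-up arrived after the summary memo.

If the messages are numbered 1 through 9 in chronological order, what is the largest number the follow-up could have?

3

The follow-up must come before the agenda, the budget email, the kickoff note, the reply from legal, the status update, and the vendor quote — 6 messages forced after it.
Everything else can be placed before the follow-up in some valid order, so the follow-up can sit as late as position 9 − 6 = 3.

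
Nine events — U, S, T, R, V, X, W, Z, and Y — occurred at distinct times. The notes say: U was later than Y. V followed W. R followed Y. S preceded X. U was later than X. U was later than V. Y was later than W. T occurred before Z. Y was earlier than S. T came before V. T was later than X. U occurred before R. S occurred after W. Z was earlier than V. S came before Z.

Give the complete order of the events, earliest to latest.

The constraints fix every adjacent pair, so only one ordering works:
W → Y → S → X → T → Z → V → U → R.

W, Y, S, X, T, Z, V, U, R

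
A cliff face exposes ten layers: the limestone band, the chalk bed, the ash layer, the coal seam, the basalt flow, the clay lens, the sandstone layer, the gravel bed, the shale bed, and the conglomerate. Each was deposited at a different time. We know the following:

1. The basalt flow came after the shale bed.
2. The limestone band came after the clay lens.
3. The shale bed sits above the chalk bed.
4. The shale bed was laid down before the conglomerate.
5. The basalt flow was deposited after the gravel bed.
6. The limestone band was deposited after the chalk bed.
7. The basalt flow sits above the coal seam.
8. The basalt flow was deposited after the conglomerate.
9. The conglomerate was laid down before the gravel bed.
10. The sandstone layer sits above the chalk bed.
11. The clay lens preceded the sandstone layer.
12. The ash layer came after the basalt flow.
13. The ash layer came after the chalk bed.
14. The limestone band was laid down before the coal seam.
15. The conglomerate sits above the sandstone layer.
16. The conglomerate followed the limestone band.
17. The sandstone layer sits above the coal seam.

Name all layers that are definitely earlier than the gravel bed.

the chalk bed, the clay lens, the coal seam, the conglomerate, the limestone band, the sandstone layer, the shale bed

Directly stated before the gravel bed: the conglomerate.
The chalk bed reaches the gravel bed via the chalk bed → the sandstone layer → the conglomerate → the gravel bed.
The clay lens reaches the gravel bed via the clay lens → the limestone band → the conglomerate → the gravel bed.
The coal seam reaches the gravel bed via the coal seam → the sandstone layer → the conglomerate → the gravel bed.
Likewise the limestone band, the sandstone layer, and the shale bed each reach the gravel bed by chaining the stated constraints.
No chain forces the basalt flow (or any of the others) ahead of the gravel bed.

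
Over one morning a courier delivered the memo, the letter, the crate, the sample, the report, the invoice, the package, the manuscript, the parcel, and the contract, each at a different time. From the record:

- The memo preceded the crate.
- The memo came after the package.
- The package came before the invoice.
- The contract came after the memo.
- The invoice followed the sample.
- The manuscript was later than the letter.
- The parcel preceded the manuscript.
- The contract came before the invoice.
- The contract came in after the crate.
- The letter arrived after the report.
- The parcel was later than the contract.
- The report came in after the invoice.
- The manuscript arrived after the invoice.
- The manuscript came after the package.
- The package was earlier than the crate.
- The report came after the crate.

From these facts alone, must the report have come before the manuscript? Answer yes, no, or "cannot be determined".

Chain the constraints: the report → the letter → the manuscript. Each link is directly stated, so the report comes before the manuscript.

yes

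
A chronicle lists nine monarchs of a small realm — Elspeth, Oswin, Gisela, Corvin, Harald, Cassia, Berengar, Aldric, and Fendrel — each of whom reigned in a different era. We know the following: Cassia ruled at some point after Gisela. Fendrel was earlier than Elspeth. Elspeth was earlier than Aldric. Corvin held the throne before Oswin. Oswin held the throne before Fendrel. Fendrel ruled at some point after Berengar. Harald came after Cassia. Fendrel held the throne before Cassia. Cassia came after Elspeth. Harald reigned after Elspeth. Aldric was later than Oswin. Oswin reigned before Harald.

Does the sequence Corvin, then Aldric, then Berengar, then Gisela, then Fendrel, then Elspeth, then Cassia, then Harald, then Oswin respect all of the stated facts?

The constraints require Oswin before Aldric, but in the proposed sequence Aldric appears ahead of Oswin. That one violation is enough.

no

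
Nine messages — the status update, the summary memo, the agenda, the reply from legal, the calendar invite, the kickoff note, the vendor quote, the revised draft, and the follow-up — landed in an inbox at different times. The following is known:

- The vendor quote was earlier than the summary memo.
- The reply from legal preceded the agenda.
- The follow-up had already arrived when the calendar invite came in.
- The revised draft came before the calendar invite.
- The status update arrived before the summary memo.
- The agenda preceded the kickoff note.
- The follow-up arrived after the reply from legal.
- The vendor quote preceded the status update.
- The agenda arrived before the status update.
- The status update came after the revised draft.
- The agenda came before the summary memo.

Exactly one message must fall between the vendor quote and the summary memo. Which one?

Tracing the constraints gives the vendor quote → the status update → the summary memo, so the status update sits after the vendor quote and before the summary memo.
No other message is forced both after the vendor quote and before the summary memo.

the status update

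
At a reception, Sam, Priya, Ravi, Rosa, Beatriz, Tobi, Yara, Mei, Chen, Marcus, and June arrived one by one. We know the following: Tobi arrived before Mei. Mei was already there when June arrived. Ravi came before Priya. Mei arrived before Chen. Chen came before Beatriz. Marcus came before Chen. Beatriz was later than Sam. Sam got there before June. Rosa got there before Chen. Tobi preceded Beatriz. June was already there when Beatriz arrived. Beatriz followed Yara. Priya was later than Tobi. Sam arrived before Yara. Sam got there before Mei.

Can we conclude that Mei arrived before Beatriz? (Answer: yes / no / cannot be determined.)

Chain the constraints: Mei → Chen → Beatriz. Each link is directly stated, so Mei comes before Beatriz.

yes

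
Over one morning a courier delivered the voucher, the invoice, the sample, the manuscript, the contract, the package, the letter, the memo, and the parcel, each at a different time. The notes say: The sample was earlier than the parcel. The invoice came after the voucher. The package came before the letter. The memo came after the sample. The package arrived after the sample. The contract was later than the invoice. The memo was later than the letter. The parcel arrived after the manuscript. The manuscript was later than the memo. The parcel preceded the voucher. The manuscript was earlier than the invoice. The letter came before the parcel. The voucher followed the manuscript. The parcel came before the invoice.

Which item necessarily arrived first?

The sample has a chain of constraints placing it before every other item, so the sample must be first.

the sample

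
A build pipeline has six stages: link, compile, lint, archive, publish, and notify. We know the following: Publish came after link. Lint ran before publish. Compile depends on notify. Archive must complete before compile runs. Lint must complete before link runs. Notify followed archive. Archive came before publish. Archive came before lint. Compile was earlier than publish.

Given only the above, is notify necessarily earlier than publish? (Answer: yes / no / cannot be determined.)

Chain the constraints: notify → compile → publish. Each link is directly stated, so notify comes before publish.

yes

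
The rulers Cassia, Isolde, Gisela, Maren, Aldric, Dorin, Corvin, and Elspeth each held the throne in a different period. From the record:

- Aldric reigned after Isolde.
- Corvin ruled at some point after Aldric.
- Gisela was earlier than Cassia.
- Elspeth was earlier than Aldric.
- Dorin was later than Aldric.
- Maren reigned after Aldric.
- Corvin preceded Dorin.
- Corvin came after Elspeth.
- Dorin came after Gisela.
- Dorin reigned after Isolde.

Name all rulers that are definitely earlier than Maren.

Directly stated before Maren: Aldric.
Elspeth reaches Maren via Elspeth → Aldric → Maren.
Isolde reaches Maren via Isolde → Aldric → Maren.
No chain forces Dorin (or any of the others) ahead of Maren.

Aldric, Elspeth, Isolde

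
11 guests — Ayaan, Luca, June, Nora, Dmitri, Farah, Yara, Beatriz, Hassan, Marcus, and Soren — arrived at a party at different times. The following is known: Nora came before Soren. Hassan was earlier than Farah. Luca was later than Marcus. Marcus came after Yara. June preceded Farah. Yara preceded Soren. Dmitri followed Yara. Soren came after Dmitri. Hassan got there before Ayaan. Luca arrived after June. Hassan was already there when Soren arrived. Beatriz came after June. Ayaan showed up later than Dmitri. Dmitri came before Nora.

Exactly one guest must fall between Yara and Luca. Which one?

Marcus

Tracing the constraints gives Yara → Marcus → Luca, so Marcus sits after Yara and before Luca.
No other guest is forced both after Yara and before Luca.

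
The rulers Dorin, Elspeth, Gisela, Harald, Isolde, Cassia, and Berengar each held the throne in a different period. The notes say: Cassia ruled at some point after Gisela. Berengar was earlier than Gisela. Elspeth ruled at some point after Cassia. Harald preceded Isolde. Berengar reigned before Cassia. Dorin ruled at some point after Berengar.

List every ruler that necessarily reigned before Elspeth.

Directly stated before Elspeth: Cassia.
Berengar reaches Elspeth via Berengar → Cassia → Elspeth.
Gisela reaches Elspeth via Gisela → Cassia → Elspeth.

Berengar, Cassia, Gisela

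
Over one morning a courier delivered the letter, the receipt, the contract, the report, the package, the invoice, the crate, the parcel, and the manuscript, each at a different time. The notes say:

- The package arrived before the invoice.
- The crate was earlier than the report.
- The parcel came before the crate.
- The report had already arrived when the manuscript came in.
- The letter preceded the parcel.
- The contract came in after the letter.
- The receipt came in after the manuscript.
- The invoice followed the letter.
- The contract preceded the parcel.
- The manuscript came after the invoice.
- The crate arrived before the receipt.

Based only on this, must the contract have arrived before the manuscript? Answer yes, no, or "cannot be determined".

yes

Chain the constraints: the contract → the parcel → the crate → the report → the manuscript. Each link is directly stated, so the contract comes before the manuscript.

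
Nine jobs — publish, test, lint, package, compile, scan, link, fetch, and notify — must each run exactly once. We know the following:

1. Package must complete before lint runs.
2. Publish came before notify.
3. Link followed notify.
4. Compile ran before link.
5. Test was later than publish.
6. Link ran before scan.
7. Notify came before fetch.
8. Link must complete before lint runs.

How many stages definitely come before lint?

Directly stated before lint: link and package.
Compile reaches lint via compile → link → lint.
Notify reaches lint via notify → link → lint.
Publish reaches lint via publish → notify → link → lint.
No chain forces test (or any of the others) ahead of lint.
That's compile, link, notify, package, and publish — 5 in all.

5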